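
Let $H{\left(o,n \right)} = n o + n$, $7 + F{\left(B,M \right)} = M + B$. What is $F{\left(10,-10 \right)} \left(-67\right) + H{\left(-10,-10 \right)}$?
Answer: $559$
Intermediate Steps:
$F{\left(B,M \right)} = -7 + B + M$ ($F{\left(B,M \right)} = -7 + \left(M + B\right) = -7 + \left(B + M\right) = -7 + B + M$)
$H{\left(o,n \right)} = n + n o$
$F{\left(10,-10 \right)} \left(-67\right) + H{\left(-10,-10 \right)} = \left(-7 + 10 - 10\right) \left(-67\right) - 10 \left(1 - 10\right) = \left(-7\right) \left(-67\right) - -90 = 469 + 90 = 559$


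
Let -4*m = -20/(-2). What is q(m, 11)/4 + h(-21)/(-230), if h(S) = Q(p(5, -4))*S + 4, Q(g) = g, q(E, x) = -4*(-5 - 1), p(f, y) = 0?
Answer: 688/115 ≈ 5.9826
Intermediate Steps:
m = -5/2 (m = -(-5)/(-2) = -(-5)*(-1)/2 = -1/4*10 = -5/2 ≈ -2.5000)
q(E, x) = 24 (q(E, x) = -4*(-6) = 24)
h(S) = 4 (h(S) = 0*S + 4 = 0 + 4 = 4)
q(m, 11)/4 + h(-21)/(-230) = 24/4 + 4/(-230) = 24*(1/4) + 4*(-1/230) = 6 - 2/115 = 688/115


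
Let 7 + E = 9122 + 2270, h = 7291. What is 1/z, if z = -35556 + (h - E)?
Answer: -1/39650 ≈ -2.5221e-5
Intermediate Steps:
E = 11385 (E = -7 + (9122 + 2270) = -7 + 11392 = 11385)
z = -39650 (z = -35556 + (7291 - 1*11385) = -35556 + (7291 - 11385) = -35556 - 4094 = -39650)
1/z = 1/(-39650) = -1/39650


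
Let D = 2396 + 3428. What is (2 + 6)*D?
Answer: 46592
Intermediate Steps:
D = 5824
(2 + 6)*D = (2 + 6)*5824 = 8*5824 = 46592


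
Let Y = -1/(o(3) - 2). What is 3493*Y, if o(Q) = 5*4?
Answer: -3493/18 ≈ -194.06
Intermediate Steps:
o(Q) = 20
Y = -1/18 (Y = -1/(20 - 2) = -1/18 ≈ -0.055556)
3493*Y = 3493*(-1/18) = -3493/18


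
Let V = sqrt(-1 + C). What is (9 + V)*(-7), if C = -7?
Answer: -63 - 14*I*sqrt(2) ≈ -63.0 - 19.799*I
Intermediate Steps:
V = 2*I*sqrt(2) (V = sqrt(-1 - 7) = sqrt(-8) = 2*I*sqrt(2) ≈ 2.8284*I)
(9 + V)*(-7) = (9 + 2*I*sqrt(2))*(-7) = -63 - 14*I*sqrt(2)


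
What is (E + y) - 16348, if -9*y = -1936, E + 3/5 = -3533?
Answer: -884992/45 ≈ -19667.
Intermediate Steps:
E = -17668/5 (E = -⅗ - 3533 = -17668/5 ≈ -3533.6)
y = 1936/9 (y = -⅑*(-1936) = 1936/9 ≈ 215.11)
(E + y) - 16348 = (-17668/5 + 1936/9) - 16348 = -149332/45 - 16348 = -884992/45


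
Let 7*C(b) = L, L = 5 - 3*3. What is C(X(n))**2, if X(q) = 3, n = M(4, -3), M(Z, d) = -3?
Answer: 16/49 ≈ 0.32653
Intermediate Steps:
n = -3
L = -4 (L = 5 - 9 = -4)
C(b) = -4/7 (C(b) = (1/7)*(-4) = -4/7)
C(X(n))**2 = (-4/7)**2 = 16/49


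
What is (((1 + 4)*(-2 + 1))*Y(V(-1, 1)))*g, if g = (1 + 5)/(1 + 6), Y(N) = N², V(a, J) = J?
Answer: -30/7 ≈ -4.2857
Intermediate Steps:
g = 6/7 ≈ 0.85714
(((1 + 4)*(-2 + 1))*Y(V(-1, 1)))*g = (((1 + 4)*(-2 + 1))*1²)*(6/7) = ((5*(-1))*1)*(6/7) = -5*1*(6/7) = -5*6/7 = -30/7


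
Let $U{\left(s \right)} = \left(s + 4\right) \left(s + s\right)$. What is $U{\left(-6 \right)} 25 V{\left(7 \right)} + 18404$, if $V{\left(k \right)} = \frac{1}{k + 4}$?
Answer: $\frac{203044}{11} \approx 18459.0$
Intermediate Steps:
$V{\left(k \right)} = \frac{1}{4 + k}$
$U{\left(s \right)} = 2 s \left(4 + s\right)$ ($U{\left(s \right)} = \left(4 + s\right) 2 s = 2 s \left(4 + s\right)$)
$U{\left(-6 \right)} 25 V{\left(7 \right)} + 18404 = \frac{2 \left(-6\right) \left(4 - 6\right) 25}{4 + 7} + 18404 = \frac{2 \left(-6\right) \left(-2\right) 25}{11} + 18404 = 24 \cdot 25 \cdot \frac{1}{11} + 18404 = 600 \cdot \frac{1}{11} + 18404 = \frac{600}{11} + 18404 = \frac{203044}{11}$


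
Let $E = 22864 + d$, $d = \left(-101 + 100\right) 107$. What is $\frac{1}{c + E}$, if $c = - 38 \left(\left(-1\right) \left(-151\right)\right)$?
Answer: $\frac{1}{17019} \approx 5.8758 \cdot 10^{-5}$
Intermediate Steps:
$d = -107$ ($d = \left(-1\right) 107 = -107$)
$c = -5738$ ($c = \left(-38\right) 151 = -5738$)
$E = 22757$ ($E = 22864 - 107 = 22757$)
$\frac{1}{c + E} = \frac{1}{-5738 + 22757} = \frac{1}{17019}$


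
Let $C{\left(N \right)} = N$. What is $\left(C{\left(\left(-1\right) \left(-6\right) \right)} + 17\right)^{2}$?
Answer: $529$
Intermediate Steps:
$\left(C{\left(\left(-1\right) \left(-6\right) \right)} + 17\right)^{2} = \left(\left(-1\right) \left(-6\right) + 17\right)^{2} = \left(6 + 17\right)^{2} = 23^{2} = 529$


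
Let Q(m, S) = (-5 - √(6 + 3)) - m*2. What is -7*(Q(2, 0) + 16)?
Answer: -28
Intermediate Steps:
Q(m, S) = -8 - 2*m (Q(m, S) = (-5 - √9) - 2*m = (-5 - 1*3) - 2*m = (-5 - 3) - 2*m = -8 - 2*m)
-7*(Q(2, 0) + 16) = -7*((-8 - 2*2) + 16) = -7*((-8 - 4) + 16) = -7*(-12 + 16) = -7*4 = -28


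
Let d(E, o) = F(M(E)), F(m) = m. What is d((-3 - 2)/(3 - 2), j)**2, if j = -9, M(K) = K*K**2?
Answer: 15625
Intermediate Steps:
M(K) = K**3
d(E, o) = E**3
d((-3 - 2)/(3 - 2), j)**2 = (((-3 - 2)/(3 - 2))**3)**2 = ((-5/1)**3)**2 = ((-5*1)**3)**2 = ((-5)**3)**2 = (-125)**2 = 15625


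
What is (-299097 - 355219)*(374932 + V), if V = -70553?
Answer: -199160049764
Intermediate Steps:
(-299097 - 355219)*(374932 + V) = (-299097 - 355219)*(374932 - 70553) = -654316*304379 = -199160049764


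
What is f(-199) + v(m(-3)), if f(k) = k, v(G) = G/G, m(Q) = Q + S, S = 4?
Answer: -198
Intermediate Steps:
m(Q) = 4 + Q (m(Q) = Q + 4 = 4 + Q)
v(G) = 1
f(-199) + v(m(-3)) = -199 + 1 = -198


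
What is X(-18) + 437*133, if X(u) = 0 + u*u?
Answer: 58445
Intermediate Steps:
X(u) = u² (X(u) = 0 + u² = u²)
X(-18) + 437*133 = (-18)² + 437*133 = 324 + 58121 = 58445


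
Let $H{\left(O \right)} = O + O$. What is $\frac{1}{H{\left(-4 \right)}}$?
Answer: $- \frac{1}{8} \approx -0.125$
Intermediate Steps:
$H{\left(O \right)} = 2 O$
$\frac{1}{H{\left(-4 \right)}} = \frac{1}{2 \left(-4\right)} = \frac{1}{-8} = - \frac{1}{8}$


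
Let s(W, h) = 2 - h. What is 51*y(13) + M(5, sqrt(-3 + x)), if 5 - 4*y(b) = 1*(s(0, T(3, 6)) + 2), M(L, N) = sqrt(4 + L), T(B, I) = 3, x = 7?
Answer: 54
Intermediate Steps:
y(b) = 1 (y(b) = 5/4 - ((2 - 1*3) + 2)/4 = 5/4 - ((2 - 3) + 2)/4 = 5/4 - (-1 + 2)/4 = 5/4 - 1/4 = 1)
51*y(13) + M(5, sqrt(-3 + x)) = 51*1 + sqrt(4 + 5) = 51 + sqrt(9) = 51 + 3 = 54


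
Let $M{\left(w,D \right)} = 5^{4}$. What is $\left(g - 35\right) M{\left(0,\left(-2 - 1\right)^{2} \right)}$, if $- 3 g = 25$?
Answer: $- \frac{81250}{3} \approx -27083.0$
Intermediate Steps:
$g = - \frac{25}{3}$ ($g = \left(- \frac{1}{3}\right) 25 = - \frac{25}{3} \approx -8.3333$)
$M{\left(w,D \right)} = 625$
$\left(g - 35\right) M{\left(0,\left(-2 - 1\right)^{2} \right)} = \left(- \frac{25}{3} - 35\right) 625 = \left(- \frac{130}{3}\right) 625 = - \frac{81250}{3}$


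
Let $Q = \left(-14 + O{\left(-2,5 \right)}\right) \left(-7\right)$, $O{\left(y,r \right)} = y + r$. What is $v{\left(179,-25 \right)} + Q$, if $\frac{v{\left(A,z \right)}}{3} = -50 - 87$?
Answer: $-334$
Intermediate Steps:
$O{\left(y,r \right)} = r + y$
$v{\left(A,z \right)} = -411$ ($v{\left(A,z \right)} = 3 \left(-50 - 87\right) = 3 \left(-137\right) = -411$)
$Q = 77$ ($Q = \left(-14 + \left(5 - 2\right)\right) \left(-7\right) = \left(-14 + 3\right) \left(-7\right) = \left(-11\right) \left(-7\right) = 77$)
$v{\left(179,-25 \right)} + Q = -411 + 77 = -334$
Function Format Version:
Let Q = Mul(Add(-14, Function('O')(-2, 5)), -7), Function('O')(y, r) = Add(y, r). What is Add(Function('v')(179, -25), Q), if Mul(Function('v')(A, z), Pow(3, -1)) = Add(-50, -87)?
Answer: -334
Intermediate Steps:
Function('O')(y, r) = Add(r, y)
Function('v')(A, z) = -411 (Function('v')(A, z) = Mul(3, Add(-50, -87)) = Mul(3, -137) = -411)
Q = 77 (Q = Mul(Add(-14, Add(5, -2)), -7) = Mul(Add(-14, 3), -7) = Mul(-11, -7) = 77)
Add(Function('v')(179, -25), Q) = Add(-411, 77) = -334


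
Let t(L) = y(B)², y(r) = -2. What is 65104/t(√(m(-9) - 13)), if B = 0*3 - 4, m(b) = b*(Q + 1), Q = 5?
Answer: 16276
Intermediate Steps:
m(b) = 6*b (m(b) = b*(5 + 1) = b*6 = 6*b)
B = -4 (B = 0 - 4 = -4)
t(L) = 4 (t(L) = (-2)² = 4)
65104/t(√(m(-9) - 13)) = 65104/4 = 65104*(¼) = 16276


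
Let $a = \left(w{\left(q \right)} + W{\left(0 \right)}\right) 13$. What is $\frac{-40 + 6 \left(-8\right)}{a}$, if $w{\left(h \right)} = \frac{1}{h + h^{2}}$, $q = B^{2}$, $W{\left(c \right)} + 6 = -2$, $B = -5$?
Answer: $\frac{4400}{5199} \approx 0.84632$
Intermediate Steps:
$W{\left(c \right)} = -8$ ($W{\left(c \right)} = -6 - 2 = -8$)
$q = 25$ ($q = \left(-5\right)^{2} = 25$)
$a = - \frac{5199}{50}$ ($a = \left(\frac{1}{25 \left(1 + 25\right)} - 8\right) 13 = \left(\frac{1}{25 \cdot 26} - 8\right) 13 = \left(\frac{1}{25} \cdot \frac{1}{26} - 8\right) 13 = \left(\frac{1}{650} - 8\right) 13 = \left(- \frac{5199}{650}\right) 13 = - \frac{5199}{50} \approx -103.98$)
$\frac{-40 + 6 \left(-8\right)}{a} = \frac{-40 + 6 \left(-8\right)}{- \frac{5199}{50}} = \left(-40 - 48\right) \left(- \frac{50}{5199}\right) = \left(-88\right) \left(- \frac{50}{5199}\right) = \frac{4400}{5199}$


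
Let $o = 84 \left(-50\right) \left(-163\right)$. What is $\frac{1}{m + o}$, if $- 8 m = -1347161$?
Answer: $\frac{8}{6823961} \approx 1.1723 \cdot 10^{-6}$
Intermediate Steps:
$m = \frac{1347161}{8}$ ($m = \left(- \frac{1}{8}\right) \left(-1347161\right) = \frac{1347161}{8} \approx 1.684 \cdot 10^{5}$)
$o = 684600$ ($o = \left(-4200\right) \left(-163\right) = 684600$)
$\frac{1}{m + o} = \frac{1}{\frac{1347161}{8} + 684600} = \frac{1}{\frac{6823961}{8}} = \frac{8}{6823961}$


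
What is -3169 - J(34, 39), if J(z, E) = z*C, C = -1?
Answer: -3135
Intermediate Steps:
J(z, E) = -z (J(z, E) = z*(-1) = -z)
-3169 - J(34, 39) = -3169 - (-1)*34 = -3169 - 1*(-34) = -3169 + 34 = -3135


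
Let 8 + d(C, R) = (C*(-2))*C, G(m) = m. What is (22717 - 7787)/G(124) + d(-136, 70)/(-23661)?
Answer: 178923365/1466982 ≈ 121.97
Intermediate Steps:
d(C, R) = -8 - 2*C² (d(C, R) = -8 + (C*(-2))*C = -8 + (-2*C)*C = -8 - 2*C²)
(22717 - 7787)/G(124) + d(-136, 70)/(-23661) = (22717 - 7787)/124 + (-8 - 2*(-136)²)/(-23661) = 14930*(1/124) + (-8 - 2*18496)*(-1/23661) = 7465/62 + (-8 - 36992)*(-1/23661) = 7465/62 - 37000*(-1/23661) = 7465/62 + 37000/23661 = 178923365/1466982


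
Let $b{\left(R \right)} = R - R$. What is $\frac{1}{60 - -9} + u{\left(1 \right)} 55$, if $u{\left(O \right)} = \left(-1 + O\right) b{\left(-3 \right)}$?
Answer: $\frac{1}{69} \approx 0.014493$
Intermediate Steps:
$b{\left(R \right)} = 0$
$u{\left(O \right)} = 0$ ($u{\left(O \right)} = \left(-1 + O\right) 0 = 0$)
$\frac{1}{60 - -9} + u{\left(1 \right)} 55 = \frac{1}{60 - -9} + 0 \cdot 55 = \frac{1}{60 + 9} + 0 = \frac{1}{69} + 0 = \frac{1}{69}$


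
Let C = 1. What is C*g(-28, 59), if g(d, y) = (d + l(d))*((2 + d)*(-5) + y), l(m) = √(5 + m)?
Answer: -5292 + 189*I*√23 ≈ -5292.0 + 906.41*I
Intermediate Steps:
g(d, y) = (d + √(5 + d))*(-10 + y - 5*d) (g(d, y) = (d + √(5 + d))*((2 + d)*(-5) + y) = (d + √(5 + d))*((-10 - 5*d) + y) = (d + √(5 + d))*(-10 + y - 5*d))
C*g(-28, 59) = 1*(-10*(-28) - 10*√(5 - 28) - 5*(-28)² - 28*59 + 59*√(5 - 28) - 5*(-28)*√(5 - 28)) = 1*(280 - 10*I*√23 - 5*784 - 1652 + 59*√(-23) - 5*(-28)*√(-23)) = 1*(280 - 10*I*√23 - 3920 - 1652 + 59*(I*√23) - 5*(-28)*I*√23) = 1*(280 - 10*I*√23 - 3920 - 1652 + 59*I*√23 + 140*I*√23) = 1*(-5292 + 189*I*√23) = -5292 + 189*I*√23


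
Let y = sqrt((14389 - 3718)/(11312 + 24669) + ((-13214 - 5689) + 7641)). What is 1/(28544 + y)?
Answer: 1027041664/29316282464567 - 3*I*sqrt(1619973966259)/29316282464567 ≈ 3.5033e-5 - 1.3025e-7*I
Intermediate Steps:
y = 3*I*sqrt(1619973966259)/35981 (y = sqrt(10671/35981 + (-18903 + 7641)) = sqrt(10671*(1/35981) - 11262) = sqrt(10671/35981 - 11262) = sqrt(-405207351/35981) = 3*I*sqrt(1619973966259)/35981 ≈ 106.12*I)
1/(28544 + y) = 1/(28544 + 3*I*sqrt(1619973966259)/35981)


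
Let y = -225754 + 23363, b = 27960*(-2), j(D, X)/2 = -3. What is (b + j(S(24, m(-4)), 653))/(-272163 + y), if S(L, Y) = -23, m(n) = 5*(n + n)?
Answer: 27963/237277 ≈ 0.11785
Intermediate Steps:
m(n) = 10*n (m(n) = 5*(2*n) = 10*n)
j(D, X) = -6 (j(D, X) = 2*(-3) = -6)
b = -55920
y = -202391
(b + j(S(24, m(-4)), 653))/(-272163 + y) = (-55920 - 6)/(-272163 - 202391) = -55926/(-474554) = -55926*(-1/474554) = 27963/237277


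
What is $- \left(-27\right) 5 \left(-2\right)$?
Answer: $-270$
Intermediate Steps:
$- \left(-27\right) 5 \left(-2\right) = - \left(-27\right) \left(-10\right) = \left(-1\right) 270 = -270$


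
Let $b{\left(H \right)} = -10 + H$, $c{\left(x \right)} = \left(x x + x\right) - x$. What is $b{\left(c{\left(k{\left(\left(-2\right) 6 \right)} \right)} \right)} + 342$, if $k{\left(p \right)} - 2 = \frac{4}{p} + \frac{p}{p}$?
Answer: $\frac{3052}{9} \approx 339.11$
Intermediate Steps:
$k{\left(p \right)} = 3 + \frac{4}{p}$ ($k{\left(p \right)} = 2 + \left(\frac{4}{p} + \frac{p}{p}\right) = 2 + \left(\frac{4}{p} + 1\right) = 2 + \left(1 + \frac{4}{p}\right) = 3 + \frac{4}{p}$)
$c{\left(x \right)} = x^{2}$ ($c{\left(x \right)} = \left(x^{2} + x\right) - x = \left(x + x^{2}\right) - x = x^{2}$)
$b{\left(c{\left(k{\left(\left(-2\right) 6 \right)} \right)} \right)} + 342 = \left(-10 + \left(3 + \frac{4}{\left(-2\right) 6}\right)^{2}\right) + 342 = \left(-10 + \left(3 + \frac{4}{-12}\right)^{2}\right) + 342 = \left(-10 + \left(3 + 4 \left(- \frac{1}{12}\right)\right)^{2}\right) + 342 = \left(-10 + \left(3 - \frac{1}{3}\right)^{2}\right) + 342 = \left(-10 + \left(\frac{8}{3}\right)^{2}\right) + 342 = \left(-10 + \frac{64}{9}\right) + 342 = - \frac{26}{9} + 342 = \frac{3052}{9}$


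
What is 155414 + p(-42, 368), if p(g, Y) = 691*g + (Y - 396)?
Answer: 126364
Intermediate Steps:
p(g, Y) = -396 + Y + 691*g (p(g, Y) = 691*g + (-396 + Y) = -396 + Y + 691*g)
155414 + p(-42, 368) = 155414 + (-396 + 368 + 691*(-42)) = 155414 + (-396 + 368 - 29022) = 155414 - 29050 = 126364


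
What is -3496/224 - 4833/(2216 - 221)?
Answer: -47959/2660 ≈ -18.030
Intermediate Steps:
-3496/224 - 4833/(2216 - 221) = -3496*1/224 - 4833/1995 = -437/28 - 4833*1/1995 = -437/28 - 1611/665 = -47959/2660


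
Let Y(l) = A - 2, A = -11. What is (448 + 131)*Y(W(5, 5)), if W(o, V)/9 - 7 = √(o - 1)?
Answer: -7527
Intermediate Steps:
W(o, V) = 63 + 9*√(-1 + o) (W(o, V) = 63 + 9*√(o - 1) = 63 + 9*√(-1 + o))
Y(l) = -13 (Y(l) = -11 - 2 = -13)
(448 + 131)*Y(W(5, 5)) = (448 + 131)*(-13) = 579*(-13) = -7527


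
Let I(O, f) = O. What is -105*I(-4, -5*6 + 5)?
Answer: 420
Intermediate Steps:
-105*I(-4, -5*6 + 5) = -105*(-4) = 420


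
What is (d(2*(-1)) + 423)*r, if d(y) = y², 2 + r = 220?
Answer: 93086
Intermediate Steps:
r = 218 (r = -2 + 220 = 218)
(d(2*(-1)) + 423)*r = ((2*(-1))² + 423)*218 = ((-2)² + 423)*218 = (4 + 423)*218 = 427*218 = 93086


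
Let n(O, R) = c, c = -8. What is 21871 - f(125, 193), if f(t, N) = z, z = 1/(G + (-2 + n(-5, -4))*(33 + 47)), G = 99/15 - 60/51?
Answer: 1477145554/67539 ≈ 21871.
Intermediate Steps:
n(O, R) = -8
G = 461/85 (G = 99*(1/15) - 60*1/51 = 33/5 - 20/17 = 461/85 ≈ 5.4235)
z = -85/67539 (z = 1/(461/85 + (-2 - 8)*(33 + 47)) = 1/(461/85 - 10*80) = 1/(461/85 - 800) = 1/(-67539/85) = -85/67539 ≈ -0.0012585)
f(t, N) = -85/67539
21871 - f(125, 193) = 21871 - 1*(-85/67539) = 21871 + 85/67539 = 1477145554/67539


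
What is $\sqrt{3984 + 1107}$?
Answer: $\sqrt{5091} \approx 71.351$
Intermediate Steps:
$\sqrt{3984 + 1107} = \sqrt{5091}$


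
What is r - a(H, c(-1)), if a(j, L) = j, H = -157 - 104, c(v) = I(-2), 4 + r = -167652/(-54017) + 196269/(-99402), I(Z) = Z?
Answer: 461999441623/1789799278 ≈ 258.13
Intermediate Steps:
r = -5138169935/1789799278 (r = -4 + (-167652/(-54017) + 196269/(-99402)) = -4 + (-167652*(-1/54017) + 196269*(-1/99402)) = -4 + (167652/54017 - 65423/33134) = -4 + 2021027177/1789799278 = -5138169935/1789799278 ≈ -2.8708)
c(v) = -2
H = -261
r - a(H, c(-1)) = -5138169935/1789799278 - 1*(-261) = -5138169935/1789799278 + 261 = 461999441623/1789799278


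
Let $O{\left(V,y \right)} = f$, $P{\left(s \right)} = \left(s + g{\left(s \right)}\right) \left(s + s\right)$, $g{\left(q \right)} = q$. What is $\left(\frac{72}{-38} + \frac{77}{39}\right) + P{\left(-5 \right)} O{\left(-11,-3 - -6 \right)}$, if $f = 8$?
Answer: $\frac{592859}{741} \approx 800.08$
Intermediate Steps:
$P{\left(s \right)} = 4 s^{2}$ ($P{\left(s \right)} = \left(s + s\right) \left(s + s\right) = 2 s 2 s = 4 s^{2}$)
$O{\left(V,y \right)} = 8$
$\left(\frac{72}{-38} + \frac{77}{39}\right) + P{\left(-5 \right)} O{\left(-11,-3 - -6 \right)} = \left(\frac{72}{-38} + \frac{77}{39}\right) + 4 \left(-5\right)^{2} \cdot 8 = \left(72 \left(- \frac{1}{38}\right) + 77 \cdot \frac{1}{39}\right) + 4 \cdot 25 \cdot 8 = \left(- \frac{36}{19} + \frac{77}{39}\right) + 100 \cdot 8 = \frac{59}{741} + 800 = \frac{592859}{741}$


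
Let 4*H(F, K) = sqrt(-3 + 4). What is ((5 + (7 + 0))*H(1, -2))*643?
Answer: 1929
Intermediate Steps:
H(F, K) = 1/4 (H(F, K) = sqrt(-3 + 4)/4 = sqrt(1)/4 = (1/4)*1 = 1/4)
((5 + (7 + 0))*H(1, -2))*643 = ((5 + (7 + 0))*(1/4))*643 = ((5 + 7)*(1/4))*643 = (12*(1/4))*643 = 3*643 = 1929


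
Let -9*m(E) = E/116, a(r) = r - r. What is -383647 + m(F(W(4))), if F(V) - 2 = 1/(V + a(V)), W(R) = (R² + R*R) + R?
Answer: -14418988921/37584 ≈ -3.8365e+5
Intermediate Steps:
W(R) = R + 2*R² (W(R) = (R² + R²) + R = 2*R² + R = R + 2*R²)
a(r) = 0
F(V) = 2 + 1/V (F(V) = 2 + 1/(V + 0) = 2 + 1/V)
m(E) = -E/1044 (m(E) = -E/(9*116) = -E/1044)
-383647 + m(F(W(4))) = -383647 - (2 + 1/(4*(1 + 2*4)))/1044 = -383647 - (2 + 1/(4*(1 + 8)))/1044 = -383647 - (2 + 1/(4*9))/1044 = -383647 - (2 + 1/36)/1044 = -383647 - 1/1044*73/36 = -383647 - 73/37584 = -14418988921/37584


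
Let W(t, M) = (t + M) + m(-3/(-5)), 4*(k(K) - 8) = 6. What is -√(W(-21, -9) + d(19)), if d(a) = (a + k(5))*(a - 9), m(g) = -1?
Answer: -√254 ≈ -15.937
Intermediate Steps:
k(K) = 19/2 (k(K) = 8 + (¼)*6 = 8 + 3/2 = 19/2)
d(a) = (-9 + a)*(19/2 + a) (d(a) = (a + 19/2)*(a - 9) = (19/2 + a)*(-9 + a) = (-9 + a)*(19/2 + a))
W(t, M) = -1 + M + t (W(t, M) = (t + M) - 1 = (M + t) - 1 = -1 + M + t)
-√(W(-21, -9) + d(19)) = -√((-1 - 9 - 21) + (-171/2 + 19² + (½)*19)) = -√(-31 + (-171/2 + 361 + 19/2)) = -√(-31 + 285) = -√254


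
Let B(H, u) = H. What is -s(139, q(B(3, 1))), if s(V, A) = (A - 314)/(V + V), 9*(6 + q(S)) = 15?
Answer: 955/834 ≈ 1.1451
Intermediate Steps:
q(S) = -13/3 (q(S) = -6 + (⅑)*15 = -6 + 5/3 = -13/3)
s(V, A) = (-314 + A)/(2*V) (s(V, A) = (-314 + A)/((2*V)) = (-314 + A)*(1/(2*V)) = (-314 + A)/(2*V))
-s(139, q(B(3, 1))) = -(-314 - 13/3)/(2*139) = -(-955)/(2*139*3) = -1*(-955/834) = 955/834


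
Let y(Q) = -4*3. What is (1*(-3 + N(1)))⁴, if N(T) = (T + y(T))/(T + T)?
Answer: 83521/16 ≈ 5220.1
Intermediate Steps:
y(Q) = -12
N(T) = (-12 + T)/(2*T) (N(T) = (T - 12)/(T + T) = (-12 + T)/((2*T)) = (-12 + T)*(1/(2*T)) = (-12 + T)/(2*T))
(1*(-3 + N(1)))⁴ = (1*(-3 + (½)*(-12 + 1)/1))⁴ = (1*(-3 + (½)*1*(-11)))⁴ = (1*(-3 - 11/2))⁴ = (1*(-17/2))⁴ = (-17/2)⁴ = 83521/16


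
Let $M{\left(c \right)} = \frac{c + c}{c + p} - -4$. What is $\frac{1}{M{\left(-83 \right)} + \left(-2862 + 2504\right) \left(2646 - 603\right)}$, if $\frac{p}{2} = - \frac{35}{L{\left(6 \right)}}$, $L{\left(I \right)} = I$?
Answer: $- \frac{142}{103857131} \approx -1.3673 \cdot 10^{-6}$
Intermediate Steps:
$p = - \frac{35}{3}$ ($p = 2 \left(- \frac{35}{6}\right) = - \frac{35}{3} \approx -11.667$)
$M{\left(c \right)} = 4 + \frac{2 c}{- \frac{35}{3} + c}$ ($M{\left(c \right)} = \frac{c + c}{c - \frac{35}{3}} - -4 = \frac{2 c}{- \frac{35}{3} + c} + 4 = 4 + \frac{2 c}{- \frac{35}{3} + c}$)
$\frac{1}{M{\left(-83 \right)} + \left(-2862 + 2504\right) \left(2646 - 603\right)} = \frac{1}{\frac{2 \left(-70 + 9 \left(-83\right)\right)}{-35 + 3 \left(-83\right)} + \left(-2862 + 2504\right) \left(2646 - 603\right)} = \frac{1}{\frac{2 \left(-70 - 747\right)}{-35 - 249} - 731394} = \frac{1}{2 \frac{1}{-284} \left(-817\right) - 731394} = \frac{1}{2 \left(- \frac{1}{284}\right) \left(-817\right) - 731394} = \frac{1}{\frac{817}{142} - 731394} = \frac{1}{- \frac{103857131}{142}} = - \frac{142}{103857131}$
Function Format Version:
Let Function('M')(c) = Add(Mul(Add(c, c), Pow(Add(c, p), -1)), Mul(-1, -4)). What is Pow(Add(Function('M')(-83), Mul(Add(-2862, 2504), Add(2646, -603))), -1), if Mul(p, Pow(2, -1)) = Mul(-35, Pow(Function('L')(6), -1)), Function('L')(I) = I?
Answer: Rational(-142, 103857131) ≈ -1.3673e-6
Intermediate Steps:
p = Rational(-35, 3) (p = Mul(2, Mul(-35, Pow(6, -1))) = Mul(2, Mul(-35, Rational(1, 6))) = Mul(2, Rational(-35, 6)) = Rational(-35, 3) ≈ -11.667)
Function('M')(c) = Add(4, Mul(2, c, Pow(Add(Rational(-35, 3), c), -1))) (Function('M')(c) = Add(Mul(Add(c, c), Pow(Add(c, Rational(-35, 3)), -1)), Mul(-1, -4)) = Add(Mul(Mul(2, c), Pow(Add(Rational(-35, 3), c), -1)), 4) = Add(Mul(2, c, Pow(Add(Rational(-35, 3), c), -1)), 4) = Add(4, Mul(2, c, Pow(Add(Rational(-35, 3), c), -1))))
Pow(Add(Function('M')(-83), Mul(Add(-2862, 2504), Add(2646, -603))), -1) = Pow(Add(Mul(2, Pow(Add(-35, Mul(3, -83)), -1), Add(-70, Mul(9, -83))), Mul(Add(-2862, 2504), Add(2646, -603))), -1) = Pow(Add(Mul(2, Pow(Add(-35, -249), -1), Add(-70, -747)), Mul(-358, 2043)), -1) = Pow(Add(Mul(2, Pow(-284, -1), -817), -731394), -1) = Pow(Add(Mul(2, Rational(-1, 284), -817), -731394), -1) = Pow(Add(Rational(817, 142), -731394), -1) = Pow(Rational(-103857131, 142), -1) = Rational(-142, 103857131)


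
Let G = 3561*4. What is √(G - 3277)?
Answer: √10967 ≈ 104.72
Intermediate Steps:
G = 14244
√(G - 3277) = √(14244 - 3277) = √10967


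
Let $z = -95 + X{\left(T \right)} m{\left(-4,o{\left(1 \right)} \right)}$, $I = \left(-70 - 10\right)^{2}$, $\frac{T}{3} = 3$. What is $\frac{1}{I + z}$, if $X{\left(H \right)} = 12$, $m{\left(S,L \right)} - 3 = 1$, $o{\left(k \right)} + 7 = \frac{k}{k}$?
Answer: $\frac{1}{6353} \approx 0.00015741$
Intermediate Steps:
$o{\left(k \right)} = -6$ ($o{\left(k \right)} = -7 + \frac{k}{k} = -7 + 1 = -6$)
$m{\left(S,L \right)} = 4$ ($m{\left(S,L \right)} = 3 + 1 = 4$)
$T = 9$ ($T = 3 \cdot 3 = 9$)
$I = 6400$ ($I = \left(-80\right)^{2} = 6400$)
$z = -47$ ($z = -95 + 12 \cdot 4 = -95 + 48 = -47$)
$\frac{1}{I + z} = \frac{1}{6400 - 47} = \frac{1}{6353}$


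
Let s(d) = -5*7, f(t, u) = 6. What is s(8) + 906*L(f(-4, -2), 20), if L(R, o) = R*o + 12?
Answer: 119557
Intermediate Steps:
L(R, o) = 12 + R*o
s(d) = -35
s(8) + 906*L(f(-4, -2), 20) = -35 + 906*(12 + 6*20) = -35 + 906*(12 + 120) = -35 + 906*132 = -35 + 119592 = 119557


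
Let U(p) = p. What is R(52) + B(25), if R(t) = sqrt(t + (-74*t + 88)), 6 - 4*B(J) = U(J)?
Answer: -19/4 + 6*I*sqrt(103) ≈ -4.75 + 60.893*I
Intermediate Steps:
B(J) = 3/2 - J/4
R(t) = sqrt(88 - 73*t) (R(t) = sqrt(t + (88 - 74*t)) = sqrt(88 - 73*t))
R(52) + B(25) = sqrt(88 - 73*52) + (3/2 - 1/4*25) = sqrt(88 - 3796) + (3/2 - 25/4) = sqrt(-3708) - 19/4 = 6*I*sqrt(103) - 19/4 = -19/4 + 6*I*sqrt(103)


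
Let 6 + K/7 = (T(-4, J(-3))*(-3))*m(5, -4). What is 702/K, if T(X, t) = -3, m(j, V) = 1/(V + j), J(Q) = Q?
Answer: 234/7 ≈ 33.429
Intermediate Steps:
K = 21 (K = -42 + 7*((-3*(-3))/(-4 + 5)) = -42 + 7*(9/1) = -42 + 7*(9*1) = -42 + 7*9 = -42 + 63 = 21)
702/K = 702/21 = 702*(1/21) = 234/7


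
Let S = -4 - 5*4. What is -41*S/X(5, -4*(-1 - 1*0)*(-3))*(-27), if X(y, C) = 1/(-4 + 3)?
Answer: 26568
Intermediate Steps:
X(y, C) = -1 (X(y, C) = 1/(-1) = -1)
S = -24 (S = -4 - 20 = -24)
-41*S/X(5, -4*(-1 - 1*0)*(-3))*(-27) = -(-984)/(-1)*(-27) = -(-984)*(-1)*(-27) = -41*24*(-27) = -984*(-27) = 26568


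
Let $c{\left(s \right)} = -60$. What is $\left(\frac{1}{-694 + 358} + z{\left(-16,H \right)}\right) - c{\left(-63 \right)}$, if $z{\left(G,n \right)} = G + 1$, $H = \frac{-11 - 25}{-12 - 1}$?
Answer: $\frac{15119}{336} \approx 44.997$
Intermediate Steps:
$H = \frac{36}{13}$ ($H = - \frac{36}{-13} = \left(-36\right) \left(- \frac{1}{13}\right) = \frac{36}{13} \approx 2.7692$)
$z{\left(G,n \right)} = 1 + G$
$\left(\frac{1}{-694 + 358} + z{\left(-16,H \right)}\right) - c{\left(-63 \right)} = \left(\frac{1}{-694 + 358} + \left(1 - 16\right)\right) - -60 = \left(\frac{1}{-336} - 15\right) + 60 = \left(- \frac{1}{336} - 15\right) + 60 = - \frac{5041}{336} + 60 = \frac{15119}{336}$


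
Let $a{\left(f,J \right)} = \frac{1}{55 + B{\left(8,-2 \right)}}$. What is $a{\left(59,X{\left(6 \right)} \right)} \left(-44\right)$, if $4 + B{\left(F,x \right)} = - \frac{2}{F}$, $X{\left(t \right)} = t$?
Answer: $- \frac{176}{203} \approx -0.86699$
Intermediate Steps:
$B{\left(F,x \right)} = -4 - \frac{2}{F}$
$a{\left(f,J \right)} = \frac{4}{203}$ ($a{\left(f,J \right)} = \frac{1}{55 - \left(4 + \frac{2}{8}\right)} = \frac{1}{55 - \frac{17}{4}} = \frac{1}{\frac{203}{4}} = \frac{4}{203}$)
$a{\left(59,X{\left(6 \right)} \right)} \left(-44\right) = \frac{4}{203} \left(-44\right) = - \frac{176}{203}$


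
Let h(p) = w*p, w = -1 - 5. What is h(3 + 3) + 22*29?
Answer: 602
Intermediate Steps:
w = -6
h(p) = -6*p
h(3 + 3) + 22*29 = -6*(3 + 3) + 22*29 = -6*6 + 638 = -36 + 638 = 602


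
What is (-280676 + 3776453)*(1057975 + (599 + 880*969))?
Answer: 6681457605438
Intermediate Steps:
(-280676 + 3776453)*(1057975 + (599 + 880*969)) = 3495777*(1057975 + (599 + 852720)) = 3495777*(1057975 + 853319) = 3495777*1911294 = 6681457605438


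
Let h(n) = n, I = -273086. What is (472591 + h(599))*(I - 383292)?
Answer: -310591505820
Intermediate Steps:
(472591 + h(599))*(I - 383292) = (472591 + 599)*(-273086 - 383292) = 473190*(-656378) = -310591505820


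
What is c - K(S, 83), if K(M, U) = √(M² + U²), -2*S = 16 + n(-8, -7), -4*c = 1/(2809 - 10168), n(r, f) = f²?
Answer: 1/29436 - √31781/2 ≈ -89.136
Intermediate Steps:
c = 1/29436 (c = -1/(4*(2809 - 10168)) = -¼/(-7359) = -¼*(-1/7359) = 1/29436 ≈ 3.3972e-5)
S = -65/2 (S = -(16 + (-7)²)/2 = -(16 + 49)/2 = -½*65 = -65/2 ≈ -32.500)
c - K(S, 83) = 1/29436 - √((-65/2)² + 83²) = 1/29436 - √(4225/4 + 6889) = 1/29436 - √(31781/4) = 1/29436 - √31781/2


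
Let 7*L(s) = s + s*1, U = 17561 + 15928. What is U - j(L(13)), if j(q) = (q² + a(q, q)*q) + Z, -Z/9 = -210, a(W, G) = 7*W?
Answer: 1542943/49 ≈ 31489.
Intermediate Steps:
U = 33489
Z = 1890 (Z = -9*(-210) = 1890)
L(s) = 2*s/7 (L(s) = (s + s*1)/7 = (s + s)/7 = (2*s)/7 = 2*s/7)
j(q) = 1890 + 8*q² (j(q) = (q² + (7*q)*q) + 1890 = (q² + 7*q²) + 1890 = 8*q² + 1890 = 1890 + 8*q²)
U - j(L(13)) = 33489 - (1890 + 8*((2/7)*13)²) = 33489 - (1890 + 8*(26/7)²) = 33489 - (1890 + 8*(676/49)) = 33489 - (1890 + 5408/49) = 33489 - 1*98018/49 = 33489 - 98018/49 = 1542943/49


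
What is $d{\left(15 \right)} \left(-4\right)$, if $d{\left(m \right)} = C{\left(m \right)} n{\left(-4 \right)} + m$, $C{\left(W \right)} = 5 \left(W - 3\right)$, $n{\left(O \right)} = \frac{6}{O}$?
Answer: $300$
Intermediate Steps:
$C{\left(W \right)} = -15 + 5 W$ ($C{\left(W \right)} = 5 \left(-3 + W\right) = -15 + 5 W$)
$d{\left(m \right)} = \frac{45}{2} - \frac{13 m}{2}$ ($d{\left(m \right)} = \left(-15 + 5 m\right) \frac{6}{-4} + m = \left(-15 + 5 m\right) 6 \left(- \frac{1}{4}\right) + m = \left(-15 + 5 m\right) \left(- \frac{3}{2}\right) + m = \left(\frac{45}{2} - \frac{15 m}{2}\right) + m = \frac{45}{2} - \frac{13 m}{2}$)
$d{\left(15 \right)} \left(-4\right) = \left(\frac{45}{2} - \frac{195}{2}\right) \left(-4\right) = \left(-75\right) \left(-4\right) = 300$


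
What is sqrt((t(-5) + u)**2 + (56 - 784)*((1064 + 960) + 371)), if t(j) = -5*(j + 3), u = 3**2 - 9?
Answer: 2*I*sqrt(435865) ≈ 1320.4*I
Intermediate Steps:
u = 0 (u = 9 - 9 = 0)
t(j) = -15 - 5*j (t(j) = -5*(3 + j) = -15 - 5*j)
sqrt((t(-5) + u)**2 + (56 - 784)*((1064 + 960) + 371)) = sqrt(((-15 - 5*(-5)) + 0)**2 + (56 - 784)*((1064 + 960) + 371)) = sqrt(((-15 + 25) + 0)**2 - 728*(2024 + 371)) = sqrt((10 + 0)**2 - 728*2395) = sqrt(10**2 - 1743560) = sqrt(100 - 1743560) = sqrt(-1743460) = 2*I*sqrt(435865)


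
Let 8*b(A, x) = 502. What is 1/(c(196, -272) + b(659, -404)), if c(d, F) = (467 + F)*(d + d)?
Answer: 4/306011 ≈ 1.3071e-5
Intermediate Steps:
c(d, F) = 2*d*(467 + F) (c(d, F) = (467 + F)*(2*d) = 2*d*(467 + F))
b(A, x) = 251/4 (b(A, x) = (1/8)*502 = 251/4)
1/(c(196, -272) + b(659, -404)) = 1/(2*196*(467 - 272) + 251/4) = 1/(2*196*195 + 251/4) = 1/(76440 + 251/4) = 1/(306011/4) = 4/306011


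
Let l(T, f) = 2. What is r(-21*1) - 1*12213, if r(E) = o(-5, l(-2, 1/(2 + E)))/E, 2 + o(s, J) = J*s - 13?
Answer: -256448/21 ≈ -12212.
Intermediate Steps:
o(s, J) = -15 + J*s (o(s, J) = -2 + (J*s - 13) = -2 + (-13 + J*s) = -15 + J*s)
r(E) = -25/E (r(E) = (-15 + 2*(-5))/E = (-15 - 10)/E = -25/E)
r(-21*1) - 1*12213 = -25/((-21*1)) - 1*12213 = -25/(-21) - 12213 = -25*(-1/21) - 12213 = 25/21 - 12213 = -256448/21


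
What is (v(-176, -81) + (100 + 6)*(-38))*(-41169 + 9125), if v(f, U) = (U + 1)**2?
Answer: -76008368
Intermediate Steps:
v(f, U) = (1 + U)**2
(v(-176, -81) + (100 + 6)*(-38))*(-41169 + 9125) = ((1 - 81)**2 + (100 + 6)*(-38))*(-41169 + 9125) = ((-80)**2 + 106*(-38))*(-32044) = (6400 - 4028)*(-32044) = 2372*(-32044) = -76008368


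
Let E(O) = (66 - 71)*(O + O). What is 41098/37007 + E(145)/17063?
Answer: 647595024/631450441 ≈ 1.0256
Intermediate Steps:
E(O) = -10*O
41098/37007 + E(145)/17063 = 41098/37007 - 10*145/17063 = 41098*(1/37007) - 1450*1/17063 = 41098/37007 - 1450/17063 = 647595024/631450441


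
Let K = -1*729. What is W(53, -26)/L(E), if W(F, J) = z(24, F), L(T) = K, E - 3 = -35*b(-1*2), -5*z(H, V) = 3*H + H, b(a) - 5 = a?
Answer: 32/1215 ≈ 0.026337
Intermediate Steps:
b(a) = 5 + a
z(H, V) = -4*H/5 (z(H, V) = -(3*H + H)/5 = -4*H/5)
K = -729
E = -102 (E = 3 - 35*(5 - 1*2) = 3 - 35*(5 - 2) = 3 - 35*3 = 3 - 105 = -102)
L(T) = -729
W(F, J) = -96/5 (W(F, J) = -4/5*24 = -96/5)
W(53, -26)/L(E) = -96/5/(-729) = -96/5*(-1/729) = 32/1215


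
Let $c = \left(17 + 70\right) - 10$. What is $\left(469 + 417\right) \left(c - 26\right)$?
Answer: $45186$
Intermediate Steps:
$c = 77$ ($c = 87 - 10 = 77$)
$\left(469 + 417\right) \left(c - 26\right) = \left(469 + 417\right) \left(77 - 26\right) = 886 \cdot 51 = 45186$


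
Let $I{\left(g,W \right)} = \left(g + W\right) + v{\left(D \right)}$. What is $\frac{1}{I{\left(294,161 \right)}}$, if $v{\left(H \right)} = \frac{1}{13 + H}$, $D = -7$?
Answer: $\frac{6}{2731} \approx 0.002197$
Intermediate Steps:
$I{\left(g,W \right)} = \frac{1}{6} + W + g$ ($I{\left(g,W \right)} = \left(g + W\right) + \frac{1}{13 - 7} = \left(W + g\right) + \frac{1}{6} = \frac{1}{6} + W + g$)
$\frac{1}{I{\left(294,161 \right)}} = \frac{1}{\frac{1}{6} + 161 + 294} = \frac{1}{\frac{2731}{6}} = \frac{6}{2731}$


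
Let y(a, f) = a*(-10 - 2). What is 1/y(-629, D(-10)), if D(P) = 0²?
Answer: 1/7548 ≈ 0.00013249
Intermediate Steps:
D(P) = 0
y(a, f) = -12*a (y(a, f) = a*(-12) = -12*a)
1/y(-629, D(-10)) = 1/(-12*(-629)) = 1/7548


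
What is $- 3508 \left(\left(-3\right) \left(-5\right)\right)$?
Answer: $-52620$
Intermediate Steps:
$- 3508 \left(\left(-3\right) \left(-5\right)\right) = \left(-3508\right) 15 = -52620$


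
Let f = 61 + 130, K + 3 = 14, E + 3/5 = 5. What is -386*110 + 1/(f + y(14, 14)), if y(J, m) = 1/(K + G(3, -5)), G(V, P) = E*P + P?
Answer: -129715284/3055 ≈ -42460.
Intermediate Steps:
E = 22/5 (E = -3/5 + 5 = 22/5 ≈ 4.4000)
K = 11 (K = -3 + 14 = 11)
G(V, P) = 27*P/5 (G(V, P) = 22*P/5 + P = 27*P/5)
y(J, m) = -1/16 (y(J, m) = 1/(11 + (27/5)*(-5)) = 1/(11 - 27) = 1/(-16) = -1/16)
f = 191
-386*110 + 1/(f + y(14, 14)) = -386*110 + 1/(191 - 1/16) = -42460 + 1/(3055/16) = -42460 + 16/3055 = -129715284/3055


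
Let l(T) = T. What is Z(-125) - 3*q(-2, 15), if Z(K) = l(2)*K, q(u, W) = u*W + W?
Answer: -205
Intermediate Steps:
q(u, W) = W + W*u (q(u, W) = W*u + W = W + W*u)
Z(K) = 2*K
Z(-125) - 3*q(-2, 15) = 2*(-125) - 3*15*(1 - 2) = -250 - 3*15*(-1) = -250 - 3*(-15) = -250 - 1*(-45) = -250 + 45 = -205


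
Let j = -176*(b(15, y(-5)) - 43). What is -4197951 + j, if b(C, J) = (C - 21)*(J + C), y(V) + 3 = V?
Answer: -4182991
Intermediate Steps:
y(V) = -3 + V
b(C, J) = (-21 + C)*(C + J)
j = 14960 (j = -176*((15² - 21*15 - 21*(-3 - 5) + 15*(-3 - 5)) - 43) = -176*((225 - 315 - 21*(-8) + 15*(-8)) - 43) = -176*((225 - 315 + 168 - 120) - 43) = -176*(-42 - 43) = -176*(-85) = 14960)
-4197951 + j = -4197951 + 14960 = -4182991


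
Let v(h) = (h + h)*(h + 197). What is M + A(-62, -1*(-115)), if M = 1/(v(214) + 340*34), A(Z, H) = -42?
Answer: -7873655/187468 ≈ -42.000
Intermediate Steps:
v(h) = 2*h*(197 + h) (v(h) = (2*h)*(197 + h) = 2*h*(197 + h))
M = 1/187468 (M = 1/(2*214*(197 + 214) + 340*34) = 1/(2*214*411 + 11560) = 1/(175908 + 11560) = 1/187468 ≈ 5.3342e-6)
M + A(-62, -1*(-115)) = 1/187468 - 42 = -7873655/187468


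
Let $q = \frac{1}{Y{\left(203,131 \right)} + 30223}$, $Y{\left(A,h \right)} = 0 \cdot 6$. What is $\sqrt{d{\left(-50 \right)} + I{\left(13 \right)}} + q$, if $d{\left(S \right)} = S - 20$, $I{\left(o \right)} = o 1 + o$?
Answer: $\frac{1}{30223} + 2 i \sqrt{11} \approx 3.3087 \cdot 10^{-5} + 6.6332 i$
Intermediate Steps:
$I{\left(o \right)} = 2 o$ ($I{\left(o \right)} = o + o = 2 o$)
$Y{\left(A,h \right)} = 0$
$d{\left(S \right)} = -20 + S$
$q = \frac{1}{30223}$ ($q = \frac{1}{0 + 30223} = \frac{1}{30223} \approx 3.3087 \cdot 10^{-5}$)
$\sqrt{d{\left(-50 \right)} + I{\left(13 \right)}} + q = \sqrt{\left(-20 - 50\right) + 2 \cdot 13} + \frac{1}{30223} = \sqrt{-70 + 26} + \frac{1}{30223} = \sqrt{-44} + \frac{1}{30223} = 2 i \sqrt{11} + \frac{1}{30223} = \frac{1}{30223} + 2 i \sqrt{11}$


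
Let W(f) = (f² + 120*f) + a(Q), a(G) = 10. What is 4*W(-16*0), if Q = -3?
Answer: 40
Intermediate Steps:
W(f) = 10 + f² + 120*f (W(f) = (f² + 120*f) + 10 = 10 + f² + 120*f)
4*W(-16*0) = 4*(10 + (-16*0)² + 120*(-16*0)) = 4*(10 + 0² + 120*0) = 4*(10 + 0 + 0) = 4*10 = 40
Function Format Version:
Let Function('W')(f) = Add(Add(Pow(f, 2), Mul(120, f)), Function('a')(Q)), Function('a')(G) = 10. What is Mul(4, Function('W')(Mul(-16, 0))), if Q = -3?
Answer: 40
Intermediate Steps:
Function('W')(f) = Add(10, Pow(f, 2), Mul(120, f)) (Function('W')(f) = Add(Add(Pow(f, 2), Mul(120, f)), 10) = Add(10, Pow(f, 2), Mul(120, f)))
Mul(4, Function('W')(Mul(-16, 0))) = Mul(4, Add(10, Pow(Mul(-16, 0), 2), Mul(120, Mul(-16, 0)))) = Mul(4, Add(10, Pow(0, 2), Mul(120, 0))) = Mul(4, Add(10, 0, 0)) = Mul(4, 10) = 40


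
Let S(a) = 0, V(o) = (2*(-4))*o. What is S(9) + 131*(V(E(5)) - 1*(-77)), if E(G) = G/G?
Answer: 9039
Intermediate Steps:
E(G) = 1
V(o) = -8*o
S(9) + 131*(V(E(5)) - 1*(-77)) = 0 + 131*(-8*1 - 1*(-77)) = 0 + 131*(-8 + 77) = 0 + 131*69 = 0 + 9039 = 9039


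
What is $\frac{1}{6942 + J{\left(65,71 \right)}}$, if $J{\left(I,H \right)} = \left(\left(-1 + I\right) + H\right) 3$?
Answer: $\frac{1}{7347} \approx 0.00013611$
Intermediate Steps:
$J{\left(I,H \right)} = -3 + 3 H + 3 I$ ($J{\left(I,H \right)} = \left(-1 + H + I\right) 3 = -3 + 3 H + 3 I$)
$\frac{1}{6942 + J{\left(65,71 \right)}} = \frac{1}{6942 + \left(-3 + 3 \cdot 71 + 3 \cdot 65\right)} = \frac{1}{6942 + \left(-3 + 213 + 195\right)} = \frac{1}{6942 + 405} = \frac{1}{7347}$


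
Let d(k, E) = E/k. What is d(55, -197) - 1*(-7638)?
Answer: 419893/55 ≈ 7634.4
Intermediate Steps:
d(55, -197) - 1*(-7638) = -197/55 - 1*(-7638) = -197*1/55 + 7638 = -197/55 + 7638 = 419893/55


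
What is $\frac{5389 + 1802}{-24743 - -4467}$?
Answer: $- \frac{7191}{20276} \approx -0.35466$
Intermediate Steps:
$\frac{5389 + 1802}{-24743 - -4467} = \frac{7191}{-24743 + \left(4576 - 109\right)} = \frac{7191}{-24743 + 4467} = \frac{7191}{-20276} = 7191 \left(- \frac{1}{20276}\right) = - \frac{7191}{20276}$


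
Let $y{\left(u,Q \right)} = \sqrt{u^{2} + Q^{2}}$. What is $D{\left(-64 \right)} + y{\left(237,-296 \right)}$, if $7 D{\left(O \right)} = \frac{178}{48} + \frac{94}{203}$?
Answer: $\frac{20323}{34104} + \sqrt{143785} \approx 379.79$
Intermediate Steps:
$y{\left(u,Q \right)} = \sqrt{Q^{2} + u^{2}}$
$D{\left(O \right)} = \frac{20323}{34104}$ ($D{\left(O \right)} = \frac{\frac{178}{48} + \frac{94}{203}}{7} = \frac{178 \cdot \frac{1}{48} + 94 \cdot \frac{1}{203}}{7} = \frac{\frac{89}{24} + \frac{94}{203}}{7} = \frac{1}{7} \cdot \frac{20323}{4872} = \frac{20323}{34104}$)
$D{\left(-64 \right)} + y{\left(237,-296 \right)} = \frac{20323}{34104} + \sqrt{\left(-296\right)^{2} + 237^{2}} = \frac{20323}{34104} + \sqrt{87616 + 56169} = \frac{20323}{34104} + \sqrt{143785}$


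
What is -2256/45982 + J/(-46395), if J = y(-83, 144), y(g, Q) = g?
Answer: -50425307/1066667445 ≈ -0.047274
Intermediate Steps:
J = -83
-2256/45982 + J/(-46395) = -2256/45982 - 83/(-46395) = -2256*1/45982 - 83*(-1/46395) = -1128/22991 + 83/46395 = -50425307/1066667445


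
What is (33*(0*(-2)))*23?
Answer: 0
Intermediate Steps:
(33*(0*(-2)))*23 = (33*0)*23 = 0*23 = 0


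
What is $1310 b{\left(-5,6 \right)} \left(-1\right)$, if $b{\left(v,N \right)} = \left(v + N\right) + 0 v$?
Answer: $-1310$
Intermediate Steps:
$b{\left(v,N \right)} = N + v$ ($b{\left(v,N \right)} = \left(N + v\right) + 0 = N + v$)
$1310 b{\left(-5,6 \right)} \left(-1\right) = 1310 \left(6 - 5\right) \left(-1\right) = 1310 \cdot 1 \left(-1\right) = 1310 \left(-1\right) = -1310$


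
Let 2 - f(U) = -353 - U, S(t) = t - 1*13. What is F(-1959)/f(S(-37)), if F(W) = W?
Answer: -1959/305 ≈ -6.4230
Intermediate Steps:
S(t) = -13 + t (S(t) = t - 13 = -13 + t)
f(U) = 355 + U (f(U) = 2 - (-353 - U) = 2 + (353 + U) = 355 + U)
F(-1959)/f(S(-37)) = -1959/(355 + (-13 - 37)) = -1959/(355 - 50) = -1959/305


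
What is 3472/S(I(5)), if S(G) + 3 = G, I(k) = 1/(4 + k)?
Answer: -15624/13 ≈ -1201.8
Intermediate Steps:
S(G) = -3 + G
3472/S(I(5)) = 3472/(-3 + 1/(4 + 5)) = 3472/(-3 + 1/9) = 3472/(-3 + ⅑) = 3472/(-26/9) = 3472*(-9/26) = -15624/13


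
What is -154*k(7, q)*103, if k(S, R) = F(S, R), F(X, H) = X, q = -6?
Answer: -111034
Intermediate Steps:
k(S, R) = S
-154*k(7, q)*103 = -154*7*103 = -1078*103 = -111034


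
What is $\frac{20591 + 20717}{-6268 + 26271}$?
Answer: $\frac{41308}{20003} \approx 2.0651$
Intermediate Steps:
$\frac{20591 + 20717}{-6268 + 26271} = \frac{41308}{20003}$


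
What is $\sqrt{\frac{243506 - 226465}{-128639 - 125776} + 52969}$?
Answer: $\frac{\sqrt{3428519715680010}}{254415} \approx 230.15$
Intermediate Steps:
$\sqrt{\frac{243506 - 226465}{-128639 - 125776} + 52969} = \sqrt{\frac{17041}{-254415} + 52969} = \sqrt{17041 \left(- \frac{1}{254415}\right) + 52969} = \sqrt{- \frac{17041}{254415} + 52969} = \sqrt{\frac{13476091094}{254415}} = \frac{\sqrt{3428519715680010}}{254415}$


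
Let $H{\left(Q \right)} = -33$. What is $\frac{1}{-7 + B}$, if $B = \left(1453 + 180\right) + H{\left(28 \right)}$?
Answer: $\frac{1}{1593} \approx 0.00062775$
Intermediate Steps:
$B = 1600$ ($B = \left(1453 + 180\right) - 33 = 1633 - 33 = 1600$)
$\frac{1}{-7 + B} = \frac{1}{-7 + 1600} = \frac{1}{1593}$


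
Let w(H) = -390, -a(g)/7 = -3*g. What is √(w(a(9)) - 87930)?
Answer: 16*I*√345 ≈ 297.19*I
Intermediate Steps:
a(g) = 21*g (a(g) = -(-21)*g = 21*g)
√(w(a(9)) - 87930) = √(-390 - 87930) = √(-88320) = 16*I*√345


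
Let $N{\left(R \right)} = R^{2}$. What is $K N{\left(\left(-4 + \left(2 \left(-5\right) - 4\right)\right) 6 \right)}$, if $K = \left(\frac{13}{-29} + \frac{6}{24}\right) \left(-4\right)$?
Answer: $\frac{268272}{29} \approx 9250.8$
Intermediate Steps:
$K = \frac{23}{29}$ ($K = \left(13 \left(- \frac{1}{29}\right) + 6 \cdot \frac{1}{24}\right) \left(-4\right) = \left(- \frac{13}{29} + \frac{1}{4}\right) \left(-4\right) = \left(- \frac{23}{116}\right) \left(-4\right) = \frac{23}{29} \approx 0.7931$)
$K N{\left(\left(-4 + \left(2 \left(-5\right) - 4\right)\right) 6 \right)} = \frac{23 \left(\left(-4 + \left(2 \left(-5\right) - 4\right)\right) 6\right)^{2}}{29} = \frac{23 \left(\left(-4 - 14\right) 6\right)^{2}}{29} = \frac{23 \left(\left(-18\right) 6\right)^{2}}{29} = \frac{23 \left(-108\right)^{2}}{29} = \frac{23}{29} \cdot 11664 = \frac{268272}{29}$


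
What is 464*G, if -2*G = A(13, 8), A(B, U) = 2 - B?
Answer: 2552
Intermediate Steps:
G = 11/2 (G = -(2 - 1*13)/2 = -(2 - 13)/2 = -½*(-11) = 11/2 ≈ 5.5000)
464*G = 464*(11/2) = 2552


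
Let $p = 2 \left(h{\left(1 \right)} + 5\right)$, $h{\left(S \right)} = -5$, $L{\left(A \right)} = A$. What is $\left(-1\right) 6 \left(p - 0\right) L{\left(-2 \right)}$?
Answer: $0$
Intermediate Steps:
$p = 0$ ($p = 2 \left(-5 + 5\right) = 2 \cdot 0 = 0$)
$\left(-1\right) 6 \left(p - 0\right) L{\left(-2 \right)} = \left(-1\right) 6 \left(0 - 0\right) \left(-2\right) = - 6 \left(0 + 0\right) \left(-2\right) = \left(-6\right) 0 \left(-2\right) = 0 \left(-2\right) = 0$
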